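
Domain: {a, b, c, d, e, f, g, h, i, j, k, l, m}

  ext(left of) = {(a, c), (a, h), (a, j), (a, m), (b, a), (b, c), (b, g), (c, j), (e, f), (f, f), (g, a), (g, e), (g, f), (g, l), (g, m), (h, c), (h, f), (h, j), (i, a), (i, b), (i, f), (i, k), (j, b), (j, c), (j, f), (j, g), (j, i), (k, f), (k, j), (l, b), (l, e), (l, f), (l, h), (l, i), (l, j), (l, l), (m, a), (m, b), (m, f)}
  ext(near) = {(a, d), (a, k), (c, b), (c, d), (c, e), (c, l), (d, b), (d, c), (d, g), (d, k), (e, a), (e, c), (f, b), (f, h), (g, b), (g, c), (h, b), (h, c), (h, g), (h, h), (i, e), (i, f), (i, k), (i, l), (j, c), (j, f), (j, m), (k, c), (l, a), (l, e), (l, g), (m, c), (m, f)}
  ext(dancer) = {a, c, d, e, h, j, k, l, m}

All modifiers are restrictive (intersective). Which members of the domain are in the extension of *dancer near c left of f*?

{e, h, j, k, m}

⟦near c⟧ = {x : ⟨x, c⟩ ∈ ⟦near⟧} = {d, e, g, h, j, k, m}
⟦left of f⟧ = {x : ⟨x, f⟩ ∈ ⟦left of⟧} = {e, f, g, h, i, j, k, l, m}
⟦dancer⟧ = {a, c, d, e, h, j, k, l, m}
… ∩ ⟦near c⟧ = {a, c, d, e, h, j, k, l, m} ∩ {d, e, g, h, j, k, m} = {d, e, h, j, k, m}
… ∩ ⟦left of f⟧ = {d, e, h, j, k, m} ∩ {e, f, g, h, i, j, k, l, m} = {e, h, j, k, m}
So ⟦dancer near c left of f⟧ = {e, h, j, k, m}.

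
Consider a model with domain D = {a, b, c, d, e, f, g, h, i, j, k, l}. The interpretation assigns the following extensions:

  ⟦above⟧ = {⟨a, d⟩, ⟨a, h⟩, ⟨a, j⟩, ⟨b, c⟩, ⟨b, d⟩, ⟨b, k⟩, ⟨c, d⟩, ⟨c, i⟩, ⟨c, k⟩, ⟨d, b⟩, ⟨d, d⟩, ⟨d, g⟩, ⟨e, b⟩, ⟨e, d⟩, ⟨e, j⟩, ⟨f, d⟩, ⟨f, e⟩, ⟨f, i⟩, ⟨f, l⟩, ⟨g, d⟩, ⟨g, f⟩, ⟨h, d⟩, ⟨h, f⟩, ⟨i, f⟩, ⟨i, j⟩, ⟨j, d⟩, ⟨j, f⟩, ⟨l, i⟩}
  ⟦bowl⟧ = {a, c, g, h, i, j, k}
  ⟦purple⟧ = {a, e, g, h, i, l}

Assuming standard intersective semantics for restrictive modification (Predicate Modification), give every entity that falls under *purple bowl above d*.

{a, g, h}

⟦above d⟧ = {x : ⟨x, d⟩ ∈ ⟦above⟧} = {a, b, c, d, e, f, g, h, j}
⟦bowl⟧ = {a, c, g, h, i, j, k}
… ∩ ⟦above d⟧ = {a, c, g, h, i, j, k} ∩ {a, b, c, d, e, f, g, h, j} = {a, c, g, h, j}
… ∩ ⟦purple⟧ = {a, c, g, h, j} ∩ {a, e, g, h, i, l} = {a, g, h}
So ⟦purple bowl above d⟧ = {a, g, h}.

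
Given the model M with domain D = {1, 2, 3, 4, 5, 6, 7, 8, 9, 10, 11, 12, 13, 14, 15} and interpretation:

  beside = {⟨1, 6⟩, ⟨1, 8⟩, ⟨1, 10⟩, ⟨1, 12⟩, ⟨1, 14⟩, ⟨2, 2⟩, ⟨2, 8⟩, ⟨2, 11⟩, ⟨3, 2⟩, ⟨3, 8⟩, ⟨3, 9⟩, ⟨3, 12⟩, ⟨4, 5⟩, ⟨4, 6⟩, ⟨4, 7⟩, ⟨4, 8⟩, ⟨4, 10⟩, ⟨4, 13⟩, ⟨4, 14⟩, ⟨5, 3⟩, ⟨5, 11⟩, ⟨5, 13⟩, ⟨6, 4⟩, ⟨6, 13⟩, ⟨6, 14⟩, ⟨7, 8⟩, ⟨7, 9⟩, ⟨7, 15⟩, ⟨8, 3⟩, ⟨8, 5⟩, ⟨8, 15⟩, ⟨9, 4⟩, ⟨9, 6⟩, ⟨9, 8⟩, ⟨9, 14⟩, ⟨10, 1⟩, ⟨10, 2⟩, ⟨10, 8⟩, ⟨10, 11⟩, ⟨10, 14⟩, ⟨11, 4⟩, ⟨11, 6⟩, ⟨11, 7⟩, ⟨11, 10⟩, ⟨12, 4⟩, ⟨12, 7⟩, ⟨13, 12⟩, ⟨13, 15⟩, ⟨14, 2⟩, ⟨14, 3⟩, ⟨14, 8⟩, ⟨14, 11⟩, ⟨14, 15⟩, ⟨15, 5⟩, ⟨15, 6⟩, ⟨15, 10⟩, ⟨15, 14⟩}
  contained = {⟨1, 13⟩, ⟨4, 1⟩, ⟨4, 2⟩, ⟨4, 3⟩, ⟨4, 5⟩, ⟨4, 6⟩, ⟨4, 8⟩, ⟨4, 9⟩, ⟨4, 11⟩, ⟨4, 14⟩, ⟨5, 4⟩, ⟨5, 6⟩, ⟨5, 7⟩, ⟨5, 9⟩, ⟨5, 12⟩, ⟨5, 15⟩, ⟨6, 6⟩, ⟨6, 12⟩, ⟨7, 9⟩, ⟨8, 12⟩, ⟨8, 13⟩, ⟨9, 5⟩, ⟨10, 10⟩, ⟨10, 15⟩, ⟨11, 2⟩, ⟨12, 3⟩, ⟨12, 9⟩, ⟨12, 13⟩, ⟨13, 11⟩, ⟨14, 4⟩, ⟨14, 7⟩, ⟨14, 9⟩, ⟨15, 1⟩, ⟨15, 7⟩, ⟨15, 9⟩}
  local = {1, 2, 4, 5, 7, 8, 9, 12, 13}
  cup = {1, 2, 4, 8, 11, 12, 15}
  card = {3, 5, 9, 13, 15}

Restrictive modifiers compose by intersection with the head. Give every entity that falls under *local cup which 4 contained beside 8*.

⟦which 4 contained⟧ = {x : ⟨4, x⟩ ∈ ⟦contained⟧} = {1, 2, 3, 5, 6, 8, 9, 11, 14}
⟦beside 8⟧ = {x : ⟨x, 8⟩ ∈ ⟦beside⟧} = {1, 2, 3, 4, 7, 9, 10, 14}
⟦cup⟧ = {1, 2, 4, 8, 11, 12, 15}
… ∩ ⟦which 4 contained⟧ = {1, 2, 4, 8, 11, 12, 15} ∩ {1, 2, 3, 5, 6, 8, 9, 11, 14} = {1, 2, 8, 11}
… ∩ ⟦beside 8⟧ = {1, 2, 8, 11} ∩ {1, 2, 3, 4, 7, 9, 10, 14} = {1, 2}
… ∩ ⟦local⟧ = {1, 2} ∩ {1, 2, 4, 5, 7, 8, 9, 12, 13} = {1, 2}
So ⟦local cup which 4 contained beside 8⟧ = {1, 2}.

{1, 2}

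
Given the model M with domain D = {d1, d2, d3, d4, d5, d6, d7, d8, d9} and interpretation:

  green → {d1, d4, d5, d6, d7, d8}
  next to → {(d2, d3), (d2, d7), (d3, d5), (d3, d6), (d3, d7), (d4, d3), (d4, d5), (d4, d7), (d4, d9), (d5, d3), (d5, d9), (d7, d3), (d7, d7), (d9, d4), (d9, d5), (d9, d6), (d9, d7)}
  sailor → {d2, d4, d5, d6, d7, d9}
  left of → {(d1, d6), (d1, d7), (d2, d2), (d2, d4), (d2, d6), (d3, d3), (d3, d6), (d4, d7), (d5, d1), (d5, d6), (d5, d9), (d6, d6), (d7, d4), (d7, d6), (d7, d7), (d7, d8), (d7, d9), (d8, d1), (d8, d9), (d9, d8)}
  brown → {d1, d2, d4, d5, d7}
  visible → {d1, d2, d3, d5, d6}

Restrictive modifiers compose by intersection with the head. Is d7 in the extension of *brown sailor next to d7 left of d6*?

⟦next to d7⟧ = {x : ⟨x, d7⟩ ∈ ⟦next to⟧} = {d2, d3, d4, d7, d9}
⟦left of d6⟧ = {x : ⟨x, d6⟩ ∈ ⟦left of⟧} = {d1, d2, d3, d5, d6, d7}
⟦sailor⟧ = {d2, d4, d5, d6, d7, d9}
… ∩ ⟦next to d7⟧ = {d2, d4, d5, d6, d7, d9} ∩ {d2, d3, d4, d7, d9} = {d2, d4, d7, d9}
… ∩ ⟦left of d6⟧ = {d2, d4, d7, d9} ∩ {d1, d2, d3, d5, d6, d7} = {d2, d7}
… ∩ ⟦brown⟧ = {d2, d7} ∩ {d1, d2, d4, d5, d7} = {d2, d7}
⟦brown sailor next to d7 left of d6⟧ = {d2, d7}; d7 ∈ this set.

yes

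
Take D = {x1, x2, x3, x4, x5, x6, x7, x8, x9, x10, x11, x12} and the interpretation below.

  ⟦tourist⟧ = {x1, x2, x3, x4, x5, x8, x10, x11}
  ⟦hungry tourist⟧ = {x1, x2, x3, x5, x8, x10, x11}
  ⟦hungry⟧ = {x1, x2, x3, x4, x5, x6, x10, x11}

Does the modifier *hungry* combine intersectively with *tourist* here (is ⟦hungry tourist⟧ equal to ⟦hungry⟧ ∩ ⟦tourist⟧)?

⟦hungry⟧ ∩ ⟦tourist⟧ = {x1, x2, x3, x4, x5, x6, x10, x11} ∩ {x1, x2, x3, x4, x5, x8, x10, x11} = {x1, x2, x3, x4, x5, x10, x11}
Observed ⟦hungry tourist⟧ = {x1, x2, x3, x5, x8, x10, x11}.
These differ, so the modifier is not intersective in this model.

no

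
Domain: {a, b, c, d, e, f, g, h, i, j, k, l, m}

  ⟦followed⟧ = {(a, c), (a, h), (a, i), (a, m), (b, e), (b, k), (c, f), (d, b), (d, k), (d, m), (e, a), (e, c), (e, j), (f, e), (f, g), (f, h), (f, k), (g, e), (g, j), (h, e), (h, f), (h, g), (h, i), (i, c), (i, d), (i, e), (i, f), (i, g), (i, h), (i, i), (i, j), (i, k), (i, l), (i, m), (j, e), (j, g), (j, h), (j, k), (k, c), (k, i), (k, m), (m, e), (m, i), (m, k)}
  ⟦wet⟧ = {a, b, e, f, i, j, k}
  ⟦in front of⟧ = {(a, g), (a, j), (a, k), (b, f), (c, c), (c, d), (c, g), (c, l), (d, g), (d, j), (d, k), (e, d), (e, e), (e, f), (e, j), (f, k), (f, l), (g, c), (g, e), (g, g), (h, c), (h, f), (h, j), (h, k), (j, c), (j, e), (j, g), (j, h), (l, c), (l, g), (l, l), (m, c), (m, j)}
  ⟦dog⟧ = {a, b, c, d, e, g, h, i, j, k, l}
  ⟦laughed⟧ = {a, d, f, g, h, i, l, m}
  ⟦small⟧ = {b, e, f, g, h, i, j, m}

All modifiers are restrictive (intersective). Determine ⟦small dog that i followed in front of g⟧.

⟦that i followed⟧ = {x : ⟨i, x⟩ ∈ ⟦followed⟧} = {c, d, e, f, g, h, i, j, k, l, m}
⟦in front of g⟧ = {x : ⟨x, g⟩ ∈ ⟦in front of⟧} = {a, c, d, g, j, l}
⟦dog⟧ = {a, b, c, d, e, g, h, i, j, k, l}
… ∩ ⟦that i followed⟧ = {a, b, c, d, e, g, h, i, j, k, l} ∩ {c, d, e, f, g, h, i, j, k, l, m} = {c, d, e, g, h, i, j, k, l}
… ∩ ⟦in front of g⟧ = {c, d, e, g, h, i, j, k, l} ∩ {a, c, d, g, j, l} = {c, d, g, j, l}
… ∩ ⟦small⟧ = {c, d, g, j, l} ∩ {b, e, f, g, h, i, j, m} = {g, j}
So ⟦small dog that i followed in front of g⟧ = {g, j}.

{g, j}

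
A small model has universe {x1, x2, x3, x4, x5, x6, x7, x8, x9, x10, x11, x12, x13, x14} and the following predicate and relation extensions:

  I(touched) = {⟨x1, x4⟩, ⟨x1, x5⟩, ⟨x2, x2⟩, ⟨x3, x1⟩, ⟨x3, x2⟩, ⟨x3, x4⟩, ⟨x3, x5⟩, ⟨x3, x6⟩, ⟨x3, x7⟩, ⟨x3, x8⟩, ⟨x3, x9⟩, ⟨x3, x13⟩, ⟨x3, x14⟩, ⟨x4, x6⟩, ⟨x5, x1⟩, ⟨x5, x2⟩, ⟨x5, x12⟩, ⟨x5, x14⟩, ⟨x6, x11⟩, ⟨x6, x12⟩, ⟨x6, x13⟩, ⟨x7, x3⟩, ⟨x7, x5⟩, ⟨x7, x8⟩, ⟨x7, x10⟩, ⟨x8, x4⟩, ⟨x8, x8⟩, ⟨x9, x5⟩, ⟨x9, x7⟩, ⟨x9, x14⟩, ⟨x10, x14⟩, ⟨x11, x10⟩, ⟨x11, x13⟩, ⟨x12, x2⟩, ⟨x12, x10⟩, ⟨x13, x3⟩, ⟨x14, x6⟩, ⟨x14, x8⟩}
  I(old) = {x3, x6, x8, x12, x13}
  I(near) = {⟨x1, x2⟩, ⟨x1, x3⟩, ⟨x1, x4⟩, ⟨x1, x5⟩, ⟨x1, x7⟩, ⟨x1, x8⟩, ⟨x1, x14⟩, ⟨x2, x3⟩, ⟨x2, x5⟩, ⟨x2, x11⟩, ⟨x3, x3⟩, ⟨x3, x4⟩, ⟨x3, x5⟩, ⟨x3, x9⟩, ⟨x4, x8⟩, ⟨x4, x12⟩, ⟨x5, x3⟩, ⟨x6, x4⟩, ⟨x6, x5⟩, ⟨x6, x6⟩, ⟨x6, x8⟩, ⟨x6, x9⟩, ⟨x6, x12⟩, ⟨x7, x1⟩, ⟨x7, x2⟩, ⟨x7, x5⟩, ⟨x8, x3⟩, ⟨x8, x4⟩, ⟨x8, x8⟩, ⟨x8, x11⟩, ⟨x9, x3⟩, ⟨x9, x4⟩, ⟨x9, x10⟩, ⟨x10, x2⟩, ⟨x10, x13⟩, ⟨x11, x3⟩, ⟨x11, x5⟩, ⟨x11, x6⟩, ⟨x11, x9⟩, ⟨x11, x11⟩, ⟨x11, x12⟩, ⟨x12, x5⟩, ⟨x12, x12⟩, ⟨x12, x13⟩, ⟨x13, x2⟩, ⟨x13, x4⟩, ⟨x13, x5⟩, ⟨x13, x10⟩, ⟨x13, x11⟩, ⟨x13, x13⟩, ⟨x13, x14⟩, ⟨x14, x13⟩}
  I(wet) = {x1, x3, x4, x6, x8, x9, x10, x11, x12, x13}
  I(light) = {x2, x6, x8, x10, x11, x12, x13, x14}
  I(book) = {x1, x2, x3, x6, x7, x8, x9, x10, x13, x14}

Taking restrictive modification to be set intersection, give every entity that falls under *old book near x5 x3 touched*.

⟦near x5⟧ = {x : ⟨x, x5⟩ ∈ ⟦near⟧} = {x1, x2, x3, x6, x7, x11, x12, x13}
⟦x3 touched⟧ = {x : ⟨x3, x⟩ ∈ ⟦touched⟧} = {x1, x2, x4, x5, x6, x7, x8, x9, x13, x14}
⟦book⟧ = {x1, x2, x3, x6, x7, x8, x9, x10, x13, x14}
… ∩ ⟦near x5⟧ = {x1, x2, x3, x6, x7, x8, x9, x10, x13, x14} ∩ {x1, x2, x3, x6, x7, x11, x12, x13} = {x1, x2, x3, x6, x7, x13}
… ∩ ⟦x3 touched⟧ = {x1, x2, x3, x6, x7, x13} ∩ {x1, x2, x4, x5, x6, x7, x8, x9, x13, x14} = {x1, x2, x6, x7, x13}
… ∩ ⟦old⟧ = {x1, x2, x6, x7, x13} ∩ {x3, x6, x8, x12, x13} = {x6, x13}
So ⟦old book near x5 x3 touched⟧ = {x6, x13}.

{x6, x13}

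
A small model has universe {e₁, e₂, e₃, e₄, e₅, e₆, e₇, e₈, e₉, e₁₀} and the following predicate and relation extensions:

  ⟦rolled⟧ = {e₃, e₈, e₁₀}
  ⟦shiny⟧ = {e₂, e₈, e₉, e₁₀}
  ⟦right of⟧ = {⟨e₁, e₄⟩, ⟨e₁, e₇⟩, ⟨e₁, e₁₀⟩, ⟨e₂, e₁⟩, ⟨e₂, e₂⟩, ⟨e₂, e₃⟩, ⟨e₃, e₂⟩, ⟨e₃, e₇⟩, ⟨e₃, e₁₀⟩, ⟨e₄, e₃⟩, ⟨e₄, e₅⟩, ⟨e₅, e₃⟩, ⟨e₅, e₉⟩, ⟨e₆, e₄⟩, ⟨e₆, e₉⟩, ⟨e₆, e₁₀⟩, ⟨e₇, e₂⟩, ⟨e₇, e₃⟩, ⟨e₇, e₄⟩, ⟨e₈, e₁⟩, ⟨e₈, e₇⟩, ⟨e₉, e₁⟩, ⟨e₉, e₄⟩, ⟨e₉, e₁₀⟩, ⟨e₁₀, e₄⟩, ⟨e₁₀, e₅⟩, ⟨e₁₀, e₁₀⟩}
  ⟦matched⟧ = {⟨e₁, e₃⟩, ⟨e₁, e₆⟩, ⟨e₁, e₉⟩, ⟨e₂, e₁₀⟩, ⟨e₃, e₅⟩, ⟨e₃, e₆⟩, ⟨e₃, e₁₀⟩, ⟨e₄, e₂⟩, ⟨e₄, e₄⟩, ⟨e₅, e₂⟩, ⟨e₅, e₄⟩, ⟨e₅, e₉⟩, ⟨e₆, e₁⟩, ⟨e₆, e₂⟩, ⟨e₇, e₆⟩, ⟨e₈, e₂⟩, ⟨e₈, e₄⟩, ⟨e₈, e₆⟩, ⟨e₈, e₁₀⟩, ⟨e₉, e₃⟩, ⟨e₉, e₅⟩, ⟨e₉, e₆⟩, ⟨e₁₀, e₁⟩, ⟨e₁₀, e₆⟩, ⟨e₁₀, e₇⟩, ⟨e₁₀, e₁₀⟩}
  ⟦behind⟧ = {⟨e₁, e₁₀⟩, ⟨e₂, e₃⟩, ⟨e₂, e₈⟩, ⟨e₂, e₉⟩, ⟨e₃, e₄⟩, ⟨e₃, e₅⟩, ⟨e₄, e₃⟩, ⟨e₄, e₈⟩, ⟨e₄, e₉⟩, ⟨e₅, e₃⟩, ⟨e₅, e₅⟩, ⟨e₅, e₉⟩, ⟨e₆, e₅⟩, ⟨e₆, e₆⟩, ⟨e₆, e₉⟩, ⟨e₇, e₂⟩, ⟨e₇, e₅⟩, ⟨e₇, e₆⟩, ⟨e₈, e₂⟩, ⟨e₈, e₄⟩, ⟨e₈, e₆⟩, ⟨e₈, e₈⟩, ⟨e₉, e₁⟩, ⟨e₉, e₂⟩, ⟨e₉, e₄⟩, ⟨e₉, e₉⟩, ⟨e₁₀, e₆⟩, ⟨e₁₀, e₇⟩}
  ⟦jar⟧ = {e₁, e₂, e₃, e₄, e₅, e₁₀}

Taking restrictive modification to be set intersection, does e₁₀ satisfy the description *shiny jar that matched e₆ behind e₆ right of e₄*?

⟦that matched e₆⟧ = {x : ⟨x, e₆⟩ ∈ ⟦matched⟧} = {e₁, e₃, e₇, e₈, e₉, e₁₀}
⟦behind e₆⟧ = {x : ⟨x, e₆⟩ ∈ ⟦behind⟧} = {e₆, e₇, e₈, e₁₀}
⟦right of e₄⟧ = {x : ⟨x, e₄⟩ ∈ ⟦right of⟧} = {e₁, e₆, e₇, e₉, e₁₀}
⟦jar⟧ = {e₁, e₂, e₃, e₄, e₅, e₁₀}
… ∩ ⟦that matched e₆⟧ = {e₁, e₂, e₃, e₄, e₅, e₁₀} ∩ {e₁, e₃, e₇, e₈, e₉, e₁₀} = {e₁, e₃, e₁₀}
… ∩ ⟦behind e₆⟧ = {e₁, e₃, e₁₀} ∩ {e₆, e₇, e₈, e₁₀} = {e₁₀}
… ∩ ⟦right of e₄⟧ = {e₁₀} ∩ {e₁, e₆, e₇, e₉, e₁₀} = {e₁₀}
… ∩ ⟦shiny⟧ = {e₁₀} ∩ {e₂, e₈, e₉, e₁₀} = {e₁₀}
⟦shiny jar that matched e₆ behind e₆ right of e₄⟧ = {e₁₀}; e₁₀ ∈ this set.

yes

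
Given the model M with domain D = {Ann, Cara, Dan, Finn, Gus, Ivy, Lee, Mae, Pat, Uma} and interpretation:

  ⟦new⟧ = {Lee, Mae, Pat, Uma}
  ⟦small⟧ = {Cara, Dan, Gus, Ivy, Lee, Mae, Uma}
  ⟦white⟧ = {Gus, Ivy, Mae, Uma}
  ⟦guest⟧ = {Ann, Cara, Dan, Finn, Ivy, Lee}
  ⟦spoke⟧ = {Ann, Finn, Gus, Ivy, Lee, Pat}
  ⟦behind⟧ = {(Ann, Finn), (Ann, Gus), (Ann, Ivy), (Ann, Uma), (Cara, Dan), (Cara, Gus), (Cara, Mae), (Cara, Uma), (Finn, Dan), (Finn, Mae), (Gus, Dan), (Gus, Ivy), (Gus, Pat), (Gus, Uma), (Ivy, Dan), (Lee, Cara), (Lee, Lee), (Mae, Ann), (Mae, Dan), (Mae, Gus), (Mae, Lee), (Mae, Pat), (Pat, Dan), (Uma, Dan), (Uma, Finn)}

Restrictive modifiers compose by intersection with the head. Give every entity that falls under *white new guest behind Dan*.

{ }

⟦behind Dan⟧ = {x : ⟨x, Dan⟩ ∈ ⟦behind⟧} = {Cara, Finn, Gus, Ivy, Mae, Pat, Uma}
⟦guest⟧ = {Ann, Cara, Dan, Finn, Ivy, Lee}
… ∩ ⟦behind Dan⟧ = {Ann, Cara, Dan, Finn, Ivy, Lee} ∩ {Cara, Finn, Gus, Ivy, Mae, Pat, Uma} = {Cara, Finn, Ivy}
… ∩ ⟦white⟧ = {Cara, Finn, Ivy} ∩ {Gus, Ivy, Mae, Uma} = {Ivy}
… ∩ ⟦new⟧ = {Ivy} ∩ {Lee, Mae, Pat, Uma} = ∅
So ⟦white new guest behind Dan⟧ = { }.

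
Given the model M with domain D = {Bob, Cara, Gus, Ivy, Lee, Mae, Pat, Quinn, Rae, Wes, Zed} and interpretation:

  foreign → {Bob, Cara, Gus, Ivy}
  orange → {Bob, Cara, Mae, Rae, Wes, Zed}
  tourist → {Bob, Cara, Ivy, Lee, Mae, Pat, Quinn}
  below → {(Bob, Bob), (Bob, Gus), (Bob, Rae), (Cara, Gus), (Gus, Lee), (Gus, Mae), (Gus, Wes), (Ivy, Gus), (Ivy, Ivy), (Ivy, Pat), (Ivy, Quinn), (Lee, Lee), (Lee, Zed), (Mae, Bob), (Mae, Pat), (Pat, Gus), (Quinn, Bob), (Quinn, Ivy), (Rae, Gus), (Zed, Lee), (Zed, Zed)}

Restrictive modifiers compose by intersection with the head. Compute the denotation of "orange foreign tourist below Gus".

{Bob, Cara}

⟦below Gus⟧ = {x : ⟨x, Gus⟩ ∈ ⟦below⟧} = {Bob, Cara, Ivy, Pat, Rae}
⟦tourist⟧ = {Bob, Cara, Ivy, Lee, Mae, Pat, Quinn}
… ∩ ⟦below Gus⟧ = {Bob, Cara, Ivy, Lee, Mae, Pat, Quinn} ∩ {Bob, Cara, Ivy, Pat, Rae} = {Bob, Cara, Ivy, Pat}
… ∩ ⟦orange⟧ = {Bob, Cara, Ivy, Pat} ∩ {Bob, Cara, Mae, Rae, Wes, Zed} = {Bob, Cara}
… ∩ ⟦foreign⟧ = {Bob, Cara} ∩ {Bob, Cara, Gus, Ivy} = {Bob, Cara}
So ⟦orange foreign tourist below Gus⟧ = {Bob, Cara}.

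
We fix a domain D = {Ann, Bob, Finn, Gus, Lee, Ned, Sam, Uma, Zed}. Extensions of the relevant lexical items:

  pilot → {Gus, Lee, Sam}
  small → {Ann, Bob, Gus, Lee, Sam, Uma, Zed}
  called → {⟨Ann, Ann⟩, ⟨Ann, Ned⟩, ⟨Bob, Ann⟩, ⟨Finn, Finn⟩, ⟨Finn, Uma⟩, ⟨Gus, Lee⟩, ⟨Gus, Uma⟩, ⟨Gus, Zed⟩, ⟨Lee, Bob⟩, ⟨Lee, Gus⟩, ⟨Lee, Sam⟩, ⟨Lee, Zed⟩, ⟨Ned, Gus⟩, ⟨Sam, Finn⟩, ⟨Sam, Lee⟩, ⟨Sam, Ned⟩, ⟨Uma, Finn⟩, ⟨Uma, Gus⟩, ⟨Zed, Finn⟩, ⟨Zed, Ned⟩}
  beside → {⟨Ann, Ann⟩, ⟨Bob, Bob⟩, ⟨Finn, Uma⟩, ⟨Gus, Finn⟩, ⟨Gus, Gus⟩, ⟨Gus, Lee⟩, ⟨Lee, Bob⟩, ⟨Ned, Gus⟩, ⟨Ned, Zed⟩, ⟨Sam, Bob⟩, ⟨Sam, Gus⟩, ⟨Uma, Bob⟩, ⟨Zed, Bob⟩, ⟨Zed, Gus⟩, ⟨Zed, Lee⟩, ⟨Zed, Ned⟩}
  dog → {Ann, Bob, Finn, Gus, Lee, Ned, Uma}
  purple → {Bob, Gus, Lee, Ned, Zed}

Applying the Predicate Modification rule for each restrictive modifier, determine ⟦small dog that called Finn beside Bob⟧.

⟦that called Finn⟧ = {x : ⟨x, Finn⟩ ∈ ⟦called⟧} = {Finn, Sam, Uma, Zed}
⟦beside Bob⟧ = {x : ⟨x, Bob⟩ ∈ ⟦beside⟧} = {Bob, Lee, Sam, Uma, Zed}
⟦dog⟧ = {Ann, Bob, Finn, Gus, Lee, Ned, Uma}
… ∩ ⟦that called Finn⟧ = {Ann, Bob, Finn, Gus, Lee, Ned, Uma} ∩ {Finn, Sam, Uma, Zed} = {Finn, Uma}
… ∩ ⟦beside Bob⟧ = {Finn, Uma} ∩ {Bob, Lee, Sam, Uma, Zed} = {Uma}
… ∩ ⟦small⟧ = {Uma} ∩ {Ann, Bob, Gus, Lee, Sam, Uma, Zed} = {Uma}
So ⟦small dog that called Finn beside Bob⟧ = {Uma}.

{Uma}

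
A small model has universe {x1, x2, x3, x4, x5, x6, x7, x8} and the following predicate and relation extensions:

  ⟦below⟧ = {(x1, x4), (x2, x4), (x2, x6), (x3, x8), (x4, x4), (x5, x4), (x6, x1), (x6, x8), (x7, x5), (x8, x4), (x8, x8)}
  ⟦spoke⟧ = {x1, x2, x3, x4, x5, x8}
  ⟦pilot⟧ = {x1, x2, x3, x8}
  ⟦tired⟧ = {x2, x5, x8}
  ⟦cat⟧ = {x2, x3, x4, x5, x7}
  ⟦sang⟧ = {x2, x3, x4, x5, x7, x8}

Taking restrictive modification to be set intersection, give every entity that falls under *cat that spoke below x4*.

{x2, x4, x5}

⟦that spoke⟧ = ⟦spoke⟧ = {x1, x2, x3, x4, x5, x8}
⟦below x4⟧ = {x : ⟨x, x4⟩ ∈ ⟦below⟧} = {x1, x2, x4, x5, x8}
⟦cat⟧ = {x2, x3, x4, x5, x7}
… ∩ ⟦that spoke⟧ = {x2, x3, x4, x5, x7} ∩ {x1, x2, x3, x4, x5, x8} = {x2, x3, x4, x5}
… ∩ ⟦below x4⟧ = {x2, x3, x4, x5} ∩ {x1, x2, x4, x5, x8} = {x2, x4, x5}
So ⟦cat that spoke below x4⟧ = {x2, x4, x5}.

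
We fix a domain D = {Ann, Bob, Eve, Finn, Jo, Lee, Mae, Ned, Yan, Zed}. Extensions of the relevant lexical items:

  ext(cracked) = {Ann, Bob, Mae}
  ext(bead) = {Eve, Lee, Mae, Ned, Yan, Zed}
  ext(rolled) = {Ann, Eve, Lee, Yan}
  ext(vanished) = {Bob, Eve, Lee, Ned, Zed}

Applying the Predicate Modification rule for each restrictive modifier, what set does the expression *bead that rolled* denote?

⟦that rolled⟧ = ⟦rolled⟧ = {Ann, Eve, Lee, Yan}
⟦bead⟧ = {Eve, Lee, Mae, Ned, Yan, Zed}
… ∩ ⟦that rolled⟧ = {Eve, Lee, Mae, Ned, Yan, Zed} ∩ {Ann, Eve, Lee, Yan} = {Eve, Lee, Yan}
So ⟦bead that rolled⟧ = {Eve, Lee, Yan}.

{Eve, Lee, Yan}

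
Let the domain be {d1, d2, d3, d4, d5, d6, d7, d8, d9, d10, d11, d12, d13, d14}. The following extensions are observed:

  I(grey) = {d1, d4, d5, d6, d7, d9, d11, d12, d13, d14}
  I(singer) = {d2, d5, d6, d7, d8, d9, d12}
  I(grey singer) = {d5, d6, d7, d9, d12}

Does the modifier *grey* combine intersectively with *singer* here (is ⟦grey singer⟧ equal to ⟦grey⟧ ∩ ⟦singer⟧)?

⟦grey⟧ ∩ ⟦singer⟧ = {d1, d4, d5, d6, d7, d9, d11, d12, d13, d14} ∩ {d2, d5, d6, d7, d8, d9, d12} = {d5, d6, d7, d9, d12}
Observed ⟦grey singer⟧ = {d5, d6, d7, d9, d12}.
These coincide, so the modifier is intersective here.

yes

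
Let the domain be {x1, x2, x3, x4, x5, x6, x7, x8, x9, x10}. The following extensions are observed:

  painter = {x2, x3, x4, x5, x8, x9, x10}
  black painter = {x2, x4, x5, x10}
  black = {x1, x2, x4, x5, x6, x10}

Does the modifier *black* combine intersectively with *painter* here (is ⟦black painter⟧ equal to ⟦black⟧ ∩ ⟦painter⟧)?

⟦black⟧ ∩ ⟦painter⟧ = {x1, x2, x4, x5, x6, x10} ∩ {x2, x3, x4, x5, x8, x9, x10} = {x2, x4, x5, x10}
Observed ⟦black painter⟧ = {x2, x4, x5, x10}.
These coincide, so the modifier is intersective here.

yes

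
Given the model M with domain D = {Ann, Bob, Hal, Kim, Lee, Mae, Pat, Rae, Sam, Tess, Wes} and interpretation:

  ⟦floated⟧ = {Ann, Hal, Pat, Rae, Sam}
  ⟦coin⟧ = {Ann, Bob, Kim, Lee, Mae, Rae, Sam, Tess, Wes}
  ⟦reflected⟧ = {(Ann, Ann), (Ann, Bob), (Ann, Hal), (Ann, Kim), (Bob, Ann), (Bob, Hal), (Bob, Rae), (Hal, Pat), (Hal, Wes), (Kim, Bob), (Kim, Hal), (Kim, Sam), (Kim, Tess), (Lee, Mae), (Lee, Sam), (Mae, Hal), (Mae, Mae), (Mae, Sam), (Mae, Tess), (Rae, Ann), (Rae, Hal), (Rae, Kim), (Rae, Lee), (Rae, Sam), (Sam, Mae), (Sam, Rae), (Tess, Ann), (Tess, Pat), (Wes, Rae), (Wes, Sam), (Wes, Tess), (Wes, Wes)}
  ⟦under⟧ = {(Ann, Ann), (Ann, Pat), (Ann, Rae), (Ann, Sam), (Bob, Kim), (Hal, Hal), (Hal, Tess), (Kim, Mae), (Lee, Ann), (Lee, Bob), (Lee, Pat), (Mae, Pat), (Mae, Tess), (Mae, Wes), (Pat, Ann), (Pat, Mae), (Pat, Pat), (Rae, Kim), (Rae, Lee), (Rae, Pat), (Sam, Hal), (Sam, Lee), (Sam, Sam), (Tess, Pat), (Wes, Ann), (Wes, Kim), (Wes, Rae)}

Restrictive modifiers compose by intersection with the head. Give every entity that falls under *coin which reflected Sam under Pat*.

{Lee, Mae, Rae}

⟦which reflected Sam⟧ = {x : ⟨x, Sam⟩ ∈ ⟦reflected⟧} = {Kim, Lee, Mae, Rae, Wes}
⟦under Pat⟧ = {x : ⟨x, Pat⟩ ∈ ⟦under⟧} = {Ann, Lee, Mae, Pat, Rae, Tess}
⟦coin⟧ = {Ann, Bob, Kim, Lee, Mae, Rae, Sam, Tess, Wes}
… ∩ ⟦which reflected Sam⟧ = {Ann, Bob, Kim, Lee, Mae, Rae, Sam, Tess, Wes} ∩ {Kim, Lee, Mae, Rae, Wes} = {Kim, Lee, Mae, Rae, Wes}
… ∩ ⟦under Pat⟧ = {Kim, Lee, Mae, Rae, Wes} ∩ {Ann, Lee, Mae, Pat, Rae, Tess} = {Lee, Mae, Rae}
So ⟦coin which reflected Sam under Pat⟧ = {Lee, Mae, Rae}.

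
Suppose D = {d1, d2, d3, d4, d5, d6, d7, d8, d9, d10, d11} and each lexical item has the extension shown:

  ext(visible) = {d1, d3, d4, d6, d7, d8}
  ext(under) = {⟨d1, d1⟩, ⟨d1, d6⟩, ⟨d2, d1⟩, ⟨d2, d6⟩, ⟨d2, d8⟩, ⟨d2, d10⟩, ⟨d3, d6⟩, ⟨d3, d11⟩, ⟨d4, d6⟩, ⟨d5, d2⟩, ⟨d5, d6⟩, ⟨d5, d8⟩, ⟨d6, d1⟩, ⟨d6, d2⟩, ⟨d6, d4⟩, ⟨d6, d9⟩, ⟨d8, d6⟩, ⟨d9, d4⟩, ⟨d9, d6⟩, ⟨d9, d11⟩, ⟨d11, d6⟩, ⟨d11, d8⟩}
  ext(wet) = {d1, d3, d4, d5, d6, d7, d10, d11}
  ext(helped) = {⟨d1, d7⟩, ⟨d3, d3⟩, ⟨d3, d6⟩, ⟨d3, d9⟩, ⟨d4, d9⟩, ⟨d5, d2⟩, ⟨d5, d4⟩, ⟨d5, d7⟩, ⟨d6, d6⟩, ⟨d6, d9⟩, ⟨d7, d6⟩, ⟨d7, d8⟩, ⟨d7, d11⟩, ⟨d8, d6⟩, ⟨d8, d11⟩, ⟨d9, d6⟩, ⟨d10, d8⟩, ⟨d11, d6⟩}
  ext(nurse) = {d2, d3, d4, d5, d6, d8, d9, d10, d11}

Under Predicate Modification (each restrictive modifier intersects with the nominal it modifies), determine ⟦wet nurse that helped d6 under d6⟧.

⟦that helped d6⟧ = {x : ⟨x, d6⟩ ∈ ⟦helped⟧} = {d3, d6, d7, d8, d9, d11}
⟦under d6⟧ = {x : ⟨x, d6⟩ ∈ ⟦under⟧} = {d1, d2, d3, d4, d5, d8, d9, d11}
⟦nurse⟧ = {d2, d3, d4, d5, d6, d8, d9, d10, d11}
… ∩ ⟦that helped d6⟧ = {d2, d3, d4, d5, d6, d8, d9, d10, d11} ∩ {d3, d6, d7, d8, d9, d11} = {d3, d6, d8, d9, d11}
… ∩ ⟦under d6⟧ = {d3, d6, d8, d9, d11} ∩ {d1, d2, d3, d4, d5, d8, d9, d11} = {d3, d8, d9, d11}
… ∩ ⟦wet⟧ = {d3, d8, d9, d11} ∩ {d1, d3, d4, d5, d6, d7, d10, d11} = {d3, d11}
So ⟦wet nurse that helped d6 under d6⟧ = {d3, d11}.

{d3, d11}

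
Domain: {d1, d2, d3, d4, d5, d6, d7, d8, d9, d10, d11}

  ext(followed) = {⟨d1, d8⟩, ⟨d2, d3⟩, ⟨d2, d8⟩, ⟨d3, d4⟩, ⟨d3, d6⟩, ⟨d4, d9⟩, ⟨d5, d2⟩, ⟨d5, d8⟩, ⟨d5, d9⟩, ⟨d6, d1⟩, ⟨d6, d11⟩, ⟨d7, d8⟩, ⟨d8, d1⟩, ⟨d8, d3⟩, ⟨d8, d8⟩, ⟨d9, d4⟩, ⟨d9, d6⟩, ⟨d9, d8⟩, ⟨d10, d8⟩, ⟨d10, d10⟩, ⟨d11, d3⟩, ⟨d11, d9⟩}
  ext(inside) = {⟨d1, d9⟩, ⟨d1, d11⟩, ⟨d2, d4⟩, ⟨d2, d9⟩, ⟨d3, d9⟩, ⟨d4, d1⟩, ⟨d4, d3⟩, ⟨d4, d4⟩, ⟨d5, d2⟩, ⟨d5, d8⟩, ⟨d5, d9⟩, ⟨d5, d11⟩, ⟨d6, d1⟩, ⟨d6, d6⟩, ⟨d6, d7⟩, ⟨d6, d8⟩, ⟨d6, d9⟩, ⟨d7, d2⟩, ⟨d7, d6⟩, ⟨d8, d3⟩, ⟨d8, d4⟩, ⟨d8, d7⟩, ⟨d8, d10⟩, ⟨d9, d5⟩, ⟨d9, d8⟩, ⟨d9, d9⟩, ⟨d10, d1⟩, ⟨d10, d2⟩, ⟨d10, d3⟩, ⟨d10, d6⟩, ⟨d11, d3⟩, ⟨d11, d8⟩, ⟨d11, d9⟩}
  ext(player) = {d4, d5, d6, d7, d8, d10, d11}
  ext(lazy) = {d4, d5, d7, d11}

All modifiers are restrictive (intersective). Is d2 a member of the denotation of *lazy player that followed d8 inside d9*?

no

⟦that followed d8⟧ = {x : ⟨x, d8⟩ ∈ ⟦followed⟧} = {d1, d2, d5, d7, d8, d9, d10}
⟦inside d9⟧ = {x : ⟨x, d9⟩ ∈ ⟦inside⟧} = {d1, d2, d3, d5, d6, d9, d11}
⟦player⟧ = {d4, d5, d6, d7, d8, d10, d11}
… ∩ ⟦that followed d8⟧ = {d4, d5, d6, d7, d8, d10, d11} ∩ {d1, d2, d5, d7, d8, d9, d10} = {d5, d7, d8, d10}
… ∩ ⟦inside d9⟧ = {d5, d7, d8, d10} ∩ {d1, d2, d3, d5, d6, d9, d11} = {d5}
… ∩ ⟦lazy⟧ = {d5} ∩ {d4, d5, d7, d11} = {d5}
⟦lazy player that followed d8 inside d9⟧ = {d5}; d2 ∉ this set.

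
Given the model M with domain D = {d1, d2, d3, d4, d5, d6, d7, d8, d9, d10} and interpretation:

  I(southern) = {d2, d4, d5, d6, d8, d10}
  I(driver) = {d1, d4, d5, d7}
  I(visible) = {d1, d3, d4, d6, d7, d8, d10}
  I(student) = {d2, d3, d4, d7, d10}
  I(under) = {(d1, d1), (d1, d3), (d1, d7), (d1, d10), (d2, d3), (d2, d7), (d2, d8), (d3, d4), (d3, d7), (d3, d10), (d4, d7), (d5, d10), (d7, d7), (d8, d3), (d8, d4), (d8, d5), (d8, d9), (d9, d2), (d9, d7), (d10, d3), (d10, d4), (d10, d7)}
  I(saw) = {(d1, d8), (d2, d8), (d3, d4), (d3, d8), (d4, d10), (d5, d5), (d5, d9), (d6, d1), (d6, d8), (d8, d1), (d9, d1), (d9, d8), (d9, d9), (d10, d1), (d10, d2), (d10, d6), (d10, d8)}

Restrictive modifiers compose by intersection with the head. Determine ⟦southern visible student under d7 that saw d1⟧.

⟦under d7⟧ = {x : ⟨x, d7⟩ ∈ ⟦under⟧} = {d1, d2, d3, d4, d7, d9, d10}
⟦that saw d1⟧ = {x : ⟨x, d1⟩ ∈ ⟦saw⟧} = {d6, d8, d9, d10}
⟦student⟧ = {d2, d3, d4, d7, d10}
… ∩ ⟦under d7⟧ = {d2, d3, d4, d7, d10} ∩ {d1, d2, d3, d4, d7, d9, d10} = {d2, d3, d4, d7, d10}
… ∩ ⟦that saw d1⟧ = {d2, d3, d4, d7, d10} ∩ {d6, d8, d9, d10} = {d10}
… ∩ ⟦southern⟧ = {d10} ∩ {d2, d4, d5, d6, d8, d10} = {d10}
… ∩ ⟦visible⟧ = {d10} ∩ {d1, d3, d4, d6, d7, d8, d10} = {d10}
So ⟦southern visible student under d7 that saw d1⟧ = {d10}.

{d10}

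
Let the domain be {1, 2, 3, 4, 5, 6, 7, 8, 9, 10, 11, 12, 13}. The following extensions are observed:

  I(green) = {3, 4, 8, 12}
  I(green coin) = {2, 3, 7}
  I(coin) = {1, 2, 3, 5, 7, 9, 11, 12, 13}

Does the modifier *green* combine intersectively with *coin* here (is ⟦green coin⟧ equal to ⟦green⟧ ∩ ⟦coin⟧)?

⟦green⟧ ∩ ⟦coin⟧ = {3, 4, 8, 12} ∩ {1, 2, 3, 5, 7, 9, 11, 12, 13} = {3, 12}
Observed ⟦green coin⟧ = {2, 3, 7}.
These differ, so the modifier is not intersective in this model.

no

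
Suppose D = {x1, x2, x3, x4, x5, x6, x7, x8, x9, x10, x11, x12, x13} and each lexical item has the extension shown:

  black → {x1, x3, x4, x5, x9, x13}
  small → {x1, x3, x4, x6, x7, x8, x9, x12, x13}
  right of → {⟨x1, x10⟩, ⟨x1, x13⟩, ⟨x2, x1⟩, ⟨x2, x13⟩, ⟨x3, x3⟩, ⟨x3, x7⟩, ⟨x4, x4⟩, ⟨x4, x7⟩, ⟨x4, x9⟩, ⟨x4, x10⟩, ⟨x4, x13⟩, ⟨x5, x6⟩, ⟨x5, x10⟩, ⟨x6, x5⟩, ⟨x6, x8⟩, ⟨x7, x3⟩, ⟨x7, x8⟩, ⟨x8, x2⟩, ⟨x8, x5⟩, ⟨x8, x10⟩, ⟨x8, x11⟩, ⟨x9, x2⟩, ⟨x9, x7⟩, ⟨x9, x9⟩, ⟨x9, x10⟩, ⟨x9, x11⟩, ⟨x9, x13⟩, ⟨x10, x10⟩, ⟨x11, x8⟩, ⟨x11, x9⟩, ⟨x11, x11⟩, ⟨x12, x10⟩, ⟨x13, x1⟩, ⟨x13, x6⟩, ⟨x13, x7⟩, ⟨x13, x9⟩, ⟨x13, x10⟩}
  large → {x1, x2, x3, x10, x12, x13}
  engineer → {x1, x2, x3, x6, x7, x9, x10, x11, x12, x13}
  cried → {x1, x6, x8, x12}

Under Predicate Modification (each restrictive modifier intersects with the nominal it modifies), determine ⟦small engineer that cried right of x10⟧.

⟦that cried⟧ = ⟦cried⟧ = {x1, x6, x8, x12}
⟦right of x10⟧ = {x : ⟨x, x10⟩ ∈ ⟦right of⟧} = {x1, x4, x5, x8, x9, x10, x12, x13}
⟦engineer⟧ = {x1, x2, x3, x6, x7, x9, x10, x11, x12, x13}
… ∩ ⟦that cried⟧ = {x1, x2, x3, x6, x7, x9, x10, x11, x12, x13} ∩ {x1, x6, x8, x12} = {x1, x6, x12}
… ∩ ⟦right of x10⟧ = {x1, x6, x12} ∩ {x1, x4, x5, x8, x9, x10, x12, x13} = {x1, x12}
… ∩ ⟦small⟧ = {x1, x12} ∩ {x1, x3, x4, x6, x7, x8, x9, x12, x13} = {x1, x12}
So ⟦small engineer that cried right of x10⟧ = {x1, x12}.

{x1, x12}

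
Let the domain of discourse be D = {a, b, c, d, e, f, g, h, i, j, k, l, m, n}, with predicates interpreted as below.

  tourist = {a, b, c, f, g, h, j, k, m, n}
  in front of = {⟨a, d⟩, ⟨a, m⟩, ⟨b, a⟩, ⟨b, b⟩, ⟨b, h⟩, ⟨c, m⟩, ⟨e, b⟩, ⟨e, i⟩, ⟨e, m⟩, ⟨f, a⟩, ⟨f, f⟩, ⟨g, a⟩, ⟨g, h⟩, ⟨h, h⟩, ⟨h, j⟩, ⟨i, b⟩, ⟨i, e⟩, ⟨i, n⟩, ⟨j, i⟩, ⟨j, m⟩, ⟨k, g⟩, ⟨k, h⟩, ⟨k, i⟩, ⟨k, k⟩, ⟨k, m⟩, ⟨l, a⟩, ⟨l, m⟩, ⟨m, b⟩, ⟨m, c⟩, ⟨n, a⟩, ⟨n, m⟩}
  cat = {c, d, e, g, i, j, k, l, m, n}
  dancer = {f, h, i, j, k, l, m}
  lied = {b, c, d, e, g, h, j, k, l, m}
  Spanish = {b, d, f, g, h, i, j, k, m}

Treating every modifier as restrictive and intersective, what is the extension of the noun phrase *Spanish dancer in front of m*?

⟦in front of m⟧ = {x : ⟨x, m⟩ ∈ ⟦in front of⟧} = {a, c, e, j, k, l, n}
⟦dancer⟧ = {f, h, i, j, k, l, m}
… ∩ ⟦in front of m⟧ = {f, h, i, j, k, l, m} ∩ {a, c, e, j, k, l, n} = {j, k, l}
… ∩ ⟦Spanish⟧ = {j, k, l} ∩ {b, d, f, g, h, i, j, k, m} = {j, k}
So ⟦Spanish dancer in front of m⟧ = {j, k}.

{j, k}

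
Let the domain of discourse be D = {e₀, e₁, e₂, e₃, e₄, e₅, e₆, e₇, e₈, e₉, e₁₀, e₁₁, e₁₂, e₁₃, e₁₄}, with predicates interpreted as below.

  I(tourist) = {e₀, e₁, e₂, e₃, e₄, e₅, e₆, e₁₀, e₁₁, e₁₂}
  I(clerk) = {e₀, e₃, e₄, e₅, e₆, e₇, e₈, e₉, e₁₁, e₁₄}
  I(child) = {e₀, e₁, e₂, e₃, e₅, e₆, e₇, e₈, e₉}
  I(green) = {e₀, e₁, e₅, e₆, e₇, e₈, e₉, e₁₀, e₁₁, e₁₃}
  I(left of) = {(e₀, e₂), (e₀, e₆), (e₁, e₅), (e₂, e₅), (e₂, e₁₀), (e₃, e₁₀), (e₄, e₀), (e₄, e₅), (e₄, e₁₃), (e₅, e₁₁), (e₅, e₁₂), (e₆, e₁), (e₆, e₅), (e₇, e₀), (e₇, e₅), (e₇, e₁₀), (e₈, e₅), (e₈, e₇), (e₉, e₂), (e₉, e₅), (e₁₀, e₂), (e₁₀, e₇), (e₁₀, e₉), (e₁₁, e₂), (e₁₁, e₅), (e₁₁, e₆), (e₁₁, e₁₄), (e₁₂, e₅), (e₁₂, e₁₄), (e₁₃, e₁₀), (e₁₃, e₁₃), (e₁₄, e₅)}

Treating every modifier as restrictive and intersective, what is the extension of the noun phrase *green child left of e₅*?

{e₁, e₆, e₇, e₈, e₉}

⟦left of e₅⟧ = {x : ⟨x, e₅⟩ ∈ ⟦left of⟧} = {e₁, e₂, e₄, e₆, e₇, e₈, e₉, e₁₁, e₁₂, e₁₄}
⟦child⟧ = {e₀, e₁, e₂, e₃, e₅, e₆, e₇, e₈, e₉}
… ∩ ⟦left of e₅⟧ = {e₀, e₁, e₂, e₃, e₅, e₆, e₇, e₈, e₉} ∩ {e₁, e₂, e₄, e₆, e₇, e₈, e₉, e₁₁, e₁₂, e₁₄} = {e₁, e₂, e₆, e₇, e₈, e₉}
… ∩ ⟦green⟧ = {e₁, e₂, e₆, e₇, e₈, e₉} ∩ {e₀, e₁, e₅, e₆, e₇, e₈, e₉, e₁₀, e₁₁, e₁₃} = {e₁, e₆, e₇, e₈, e₉}
So ⟦green child left of e₅⟧ = {e₁, e₆, e₇, e₈, e₉}.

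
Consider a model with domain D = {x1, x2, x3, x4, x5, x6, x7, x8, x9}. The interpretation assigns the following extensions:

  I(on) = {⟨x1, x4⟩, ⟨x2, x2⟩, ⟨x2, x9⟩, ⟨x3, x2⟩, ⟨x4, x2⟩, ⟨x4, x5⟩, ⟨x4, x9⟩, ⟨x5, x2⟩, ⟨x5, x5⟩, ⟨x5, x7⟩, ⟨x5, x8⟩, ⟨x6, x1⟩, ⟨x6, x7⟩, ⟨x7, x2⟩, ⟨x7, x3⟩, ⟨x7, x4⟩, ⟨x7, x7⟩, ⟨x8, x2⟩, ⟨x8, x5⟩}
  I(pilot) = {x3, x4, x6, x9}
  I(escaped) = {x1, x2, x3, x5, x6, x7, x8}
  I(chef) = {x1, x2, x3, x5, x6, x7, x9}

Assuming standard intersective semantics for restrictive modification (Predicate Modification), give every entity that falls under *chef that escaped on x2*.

⟦that escaped⟧ = ⟦escaped⟧ = {x1, x2, x3, x5, x6, x7, x8}
⟦on x2⟧ = {x : ⟨x, x2⟩ ∈ ⟦on⟧} = {x2, x3, x4, x5, x7, x8}
⟦chef⟧ = {x1, x2, x3, x5, x6, x7, x9}
… ∩ ⟦that escaped⟧ = {x1, x2, x3, x5, x6, x7, x9} ∩ {x1, x2, x3, x5, x6, x7, x8} = {x1, x2, x3, x5, x6, x7}
… ∩ ⟦on x2⟧ = {x1, x2, x3, x5, x6, x7} ∩ {x2, x3, x4, x5, x7, x8} = {x2, x3, x5, x7}
So ⟦chef that escaped on x2⟧ = {x2, x3, x5, x7}.

{x2, x3, x5, x7}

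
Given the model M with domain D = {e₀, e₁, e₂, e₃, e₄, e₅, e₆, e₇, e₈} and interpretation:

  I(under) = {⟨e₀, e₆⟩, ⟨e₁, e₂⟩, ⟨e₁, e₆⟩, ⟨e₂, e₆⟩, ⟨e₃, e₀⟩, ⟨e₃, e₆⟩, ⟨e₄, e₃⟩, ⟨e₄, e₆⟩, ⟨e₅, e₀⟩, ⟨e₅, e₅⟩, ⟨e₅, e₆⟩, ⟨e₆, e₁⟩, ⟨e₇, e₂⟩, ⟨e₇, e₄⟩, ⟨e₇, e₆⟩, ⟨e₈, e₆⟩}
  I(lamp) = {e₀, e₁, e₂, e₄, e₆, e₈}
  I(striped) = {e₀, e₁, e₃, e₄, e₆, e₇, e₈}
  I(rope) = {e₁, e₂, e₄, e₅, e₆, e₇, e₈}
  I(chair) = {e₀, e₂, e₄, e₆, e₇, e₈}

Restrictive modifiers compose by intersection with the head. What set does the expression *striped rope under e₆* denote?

{e₁, e₄, e₇, e₈}

⟦under e₆⟧ = {x : ⟨x, e₆⟩ ∈ ⟦under⟧} = {e₀, e₁, e₂, e₃, e₄, e₅, e₇, e₈}
⟦rope⟧ = {e₁, e₂, e₄, e₅, e₆, e₇, e₈}
… ∩ ⟦under e₆⟧ = {e₁, e₂, e₄, e₅, e₆, e₇, e₈} ∩ {e₀, e₁, e₂, e₃, e₄, e₅, e₇, e₈} = {e₁, e₂, e₄, e₅, e₇, e₈}
… ∩ ⟦striped⟧ = {e₁, e₂, e₄, e₅, e₇, e₈} ∩ {e₀, e₁, e₃, e₄, e₆, e₇, e₈} = {e₁, e₄, e₇, e₈}
So ⟦striped rope under e₆⟧ = {e₁, e₄, e₇, e₈}.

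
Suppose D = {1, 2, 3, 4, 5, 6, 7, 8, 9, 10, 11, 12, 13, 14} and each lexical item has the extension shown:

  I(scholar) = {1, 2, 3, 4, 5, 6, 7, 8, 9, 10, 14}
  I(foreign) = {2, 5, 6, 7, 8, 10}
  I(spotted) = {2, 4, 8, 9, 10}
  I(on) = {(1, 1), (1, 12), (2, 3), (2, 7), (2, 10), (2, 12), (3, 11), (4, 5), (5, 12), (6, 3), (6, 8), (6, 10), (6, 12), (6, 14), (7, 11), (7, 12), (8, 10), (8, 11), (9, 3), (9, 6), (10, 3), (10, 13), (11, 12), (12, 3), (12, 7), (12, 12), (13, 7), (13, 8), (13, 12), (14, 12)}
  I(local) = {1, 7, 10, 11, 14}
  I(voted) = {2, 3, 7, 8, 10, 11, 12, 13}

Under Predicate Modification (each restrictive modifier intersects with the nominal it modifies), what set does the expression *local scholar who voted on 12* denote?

⟦who voted⟧ = ⟦voted⟧ = {2, 3, 7, 8, 10, 11, 12, 13}
⟦on 12⟧ = {x : ⟨x, 12⟩ ∈ ⟦on⟧} = {1, 2, 5, 6, 7, 11, 12, 13, 14}
⟦scholar⟧ = {1, 2, 3, 4, 5, 6, 7, 8, 9, 10, 14}
… ∩ ⟦who voted⟧ = {1, 2, 3, 4, 5, 6, 7, 8, 9, 10, 14} ∩ {2, 3, 7, 8, 10, 11, 12, 13} = {2, 3, 7, 8, 10}
… ∩ ⟦on 12⟧ = {2, 3, 7, 8, 10} ∩ {1, 2, 5, 6, 7, 11, 12, 13, 14} = {2, 7}
… ∩ ⟦local⟧ = {2, 7} ∩ {1, 7, 10, 11, 14} = {7}
So ⟦local scholar who voted on 12⟧ = {7}.

{7}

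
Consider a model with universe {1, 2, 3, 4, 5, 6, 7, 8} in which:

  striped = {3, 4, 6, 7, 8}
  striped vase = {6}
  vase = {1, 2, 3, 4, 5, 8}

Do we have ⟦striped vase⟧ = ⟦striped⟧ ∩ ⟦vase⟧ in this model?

⟦striped⟧ ∩ ⟦vase⟧ = {3, 4, 6, 7, 8} ∩ {1, 2, 3, 4, 5, 8} = {3, 4, 8}
Observed ⟦striped vase⟧ = {6}.
These differ, so the modifier is not intersective in this model.

no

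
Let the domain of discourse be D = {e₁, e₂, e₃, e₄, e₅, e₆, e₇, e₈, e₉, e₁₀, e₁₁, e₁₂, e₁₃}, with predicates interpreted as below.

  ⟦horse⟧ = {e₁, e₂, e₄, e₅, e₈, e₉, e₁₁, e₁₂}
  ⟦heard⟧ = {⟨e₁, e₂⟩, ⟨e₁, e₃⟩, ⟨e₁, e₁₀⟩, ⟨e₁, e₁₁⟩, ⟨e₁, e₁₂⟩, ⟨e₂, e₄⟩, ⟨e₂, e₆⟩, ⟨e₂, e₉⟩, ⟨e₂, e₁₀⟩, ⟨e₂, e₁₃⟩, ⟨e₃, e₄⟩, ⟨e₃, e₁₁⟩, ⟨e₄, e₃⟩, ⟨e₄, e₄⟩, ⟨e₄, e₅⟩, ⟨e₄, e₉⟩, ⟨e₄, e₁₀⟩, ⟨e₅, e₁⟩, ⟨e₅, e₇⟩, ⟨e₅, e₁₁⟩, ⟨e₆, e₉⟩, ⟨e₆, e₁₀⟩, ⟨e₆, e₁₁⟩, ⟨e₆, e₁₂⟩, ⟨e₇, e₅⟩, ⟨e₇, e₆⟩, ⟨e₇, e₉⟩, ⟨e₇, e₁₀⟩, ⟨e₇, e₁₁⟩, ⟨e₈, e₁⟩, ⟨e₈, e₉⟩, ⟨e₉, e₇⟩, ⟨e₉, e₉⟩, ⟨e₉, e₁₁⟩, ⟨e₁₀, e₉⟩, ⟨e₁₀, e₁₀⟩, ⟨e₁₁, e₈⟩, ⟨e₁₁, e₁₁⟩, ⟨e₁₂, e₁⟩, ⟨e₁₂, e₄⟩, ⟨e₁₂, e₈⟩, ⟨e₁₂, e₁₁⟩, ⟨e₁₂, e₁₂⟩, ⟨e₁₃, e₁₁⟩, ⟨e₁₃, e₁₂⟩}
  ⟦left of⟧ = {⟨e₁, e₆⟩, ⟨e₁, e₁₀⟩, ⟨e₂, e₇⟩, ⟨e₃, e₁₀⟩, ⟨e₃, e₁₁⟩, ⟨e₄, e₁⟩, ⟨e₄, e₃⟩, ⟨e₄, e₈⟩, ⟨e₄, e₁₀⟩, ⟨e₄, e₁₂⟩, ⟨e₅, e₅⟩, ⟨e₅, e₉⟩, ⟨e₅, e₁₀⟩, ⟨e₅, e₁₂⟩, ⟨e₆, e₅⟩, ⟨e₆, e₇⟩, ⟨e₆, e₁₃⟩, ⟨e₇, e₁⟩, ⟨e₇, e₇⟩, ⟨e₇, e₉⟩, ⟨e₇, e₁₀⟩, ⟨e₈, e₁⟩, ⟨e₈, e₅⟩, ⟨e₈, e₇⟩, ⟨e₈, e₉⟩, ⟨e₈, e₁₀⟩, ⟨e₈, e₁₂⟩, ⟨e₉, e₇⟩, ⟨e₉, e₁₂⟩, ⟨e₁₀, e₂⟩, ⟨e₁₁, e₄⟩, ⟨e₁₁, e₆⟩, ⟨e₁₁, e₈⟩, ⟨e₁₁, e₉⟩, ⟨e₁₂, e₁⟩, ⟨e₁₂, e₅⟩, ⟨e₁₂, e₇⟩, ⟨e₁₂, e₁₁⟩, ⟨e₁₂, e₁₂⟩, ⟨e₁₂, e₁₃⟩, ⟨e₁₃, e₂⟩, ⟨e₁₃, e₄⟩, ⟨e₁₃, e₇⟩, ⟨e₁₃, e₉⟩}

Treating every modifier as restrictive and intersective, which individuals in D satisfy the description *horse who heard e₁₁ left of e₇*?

⟦who heard e₁₁⟧ = {x : ⟨x, e₁₁⟩ ∈ ⟦heard⟧} = {e₁, e₃, e₅, e₆, e₇, e₉, e₁₁, e₁₂, e₁₃}
⟦left of e₇⟧ = {x : ⟨x, e₇⟩ ∈ ⟦left of⟧} = {e₂, e₆, e₇, e₈, e₉, e₁₂, e₁₃}
⟦horse⟧ = {e₁, e₂, e₄, e₅, e₈, e₉, e₁₁, e₁₂}
… ∩ ⟦who heard e₁₁⟧ = {e₁, e₂, e₄, e₅, e₈, e₉, e₁₁, e₁₂} ∩ {e₁, e₃, e₅, e₆, e₇, e₉, e₁₁, e₁₂, e₁₃} = {e₁, e₅, e₉, e₁₁, e₁₂}
… ∩ ⟦left of e₇⟧ = {e₁, e₅, e₉, e₁₁, e₁₂} ∩ {e₂, e₆, e₇, e₈, e₉, e₁₂, e₁₃} = {e₉, e₁₂}
So ⟦horse who heard e₁₁ left of e₇⟧ = {e₉, e₁₂}.

{e₉, e₁₂}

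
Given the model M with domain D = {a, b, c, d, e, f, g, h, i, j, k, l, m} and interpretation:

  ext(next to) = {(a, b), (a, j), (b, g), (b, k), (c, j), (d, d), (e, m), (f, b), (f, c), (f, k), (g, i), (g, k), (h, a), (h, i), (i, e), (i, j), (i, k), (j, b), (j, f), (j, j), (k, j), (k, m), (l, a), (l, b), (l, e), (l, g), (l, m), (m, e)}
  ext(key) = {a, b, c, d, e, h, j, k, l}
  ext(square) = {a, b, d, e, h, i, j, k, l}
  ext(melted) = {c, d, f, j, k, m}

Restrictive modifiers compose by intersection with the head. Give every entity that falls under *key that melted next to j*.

⟦that melted⟧ = ⟦melted⟧ = {c, d, f, j, k, m}
⟦next to j⟧ = {x : ⟨x, j⟩ ∈ ⟦next to⟧} = {a, c, i, j, k}
⟦key⟧ = {a, b, c, d, e, h, j, k, l}
… ∩ ⟦that melted⟧ = {a, b, c, d, e, h, j, k, l} ∩ {c, d, f, j, k, m} = {c, d, j, k}
… ∩ ⟦next to j⟧ = {c, d, j, k} ∩ {a, c, i, j, k} = {c, j, k}
So ⟦key that melted next to j⟧ = {c, j, k}.

{c, j, k}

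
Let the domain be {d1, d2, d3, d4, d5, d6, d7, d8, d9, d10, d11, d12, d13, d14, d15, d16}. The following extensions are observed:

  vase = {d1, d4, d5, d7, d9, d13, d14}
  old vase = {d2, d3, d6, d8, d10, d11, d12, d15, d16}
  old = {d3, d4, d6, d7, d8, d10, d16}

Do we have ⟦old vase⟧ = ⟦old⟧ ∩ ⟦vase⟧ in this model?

no

⟦old⟧ ∩ ⟦vase⟧ = {d3, d4, d6, d7, d8, d10, d16} ∩ {d1, d4, d5, d7, d9, d13, d14} = {d4, d7}
Observed ⟦old vase⟧ = {d2, d3, d6, d8, d10, d11, d12, d15, d16}.
These differ, so the modifier is not intersective in this model.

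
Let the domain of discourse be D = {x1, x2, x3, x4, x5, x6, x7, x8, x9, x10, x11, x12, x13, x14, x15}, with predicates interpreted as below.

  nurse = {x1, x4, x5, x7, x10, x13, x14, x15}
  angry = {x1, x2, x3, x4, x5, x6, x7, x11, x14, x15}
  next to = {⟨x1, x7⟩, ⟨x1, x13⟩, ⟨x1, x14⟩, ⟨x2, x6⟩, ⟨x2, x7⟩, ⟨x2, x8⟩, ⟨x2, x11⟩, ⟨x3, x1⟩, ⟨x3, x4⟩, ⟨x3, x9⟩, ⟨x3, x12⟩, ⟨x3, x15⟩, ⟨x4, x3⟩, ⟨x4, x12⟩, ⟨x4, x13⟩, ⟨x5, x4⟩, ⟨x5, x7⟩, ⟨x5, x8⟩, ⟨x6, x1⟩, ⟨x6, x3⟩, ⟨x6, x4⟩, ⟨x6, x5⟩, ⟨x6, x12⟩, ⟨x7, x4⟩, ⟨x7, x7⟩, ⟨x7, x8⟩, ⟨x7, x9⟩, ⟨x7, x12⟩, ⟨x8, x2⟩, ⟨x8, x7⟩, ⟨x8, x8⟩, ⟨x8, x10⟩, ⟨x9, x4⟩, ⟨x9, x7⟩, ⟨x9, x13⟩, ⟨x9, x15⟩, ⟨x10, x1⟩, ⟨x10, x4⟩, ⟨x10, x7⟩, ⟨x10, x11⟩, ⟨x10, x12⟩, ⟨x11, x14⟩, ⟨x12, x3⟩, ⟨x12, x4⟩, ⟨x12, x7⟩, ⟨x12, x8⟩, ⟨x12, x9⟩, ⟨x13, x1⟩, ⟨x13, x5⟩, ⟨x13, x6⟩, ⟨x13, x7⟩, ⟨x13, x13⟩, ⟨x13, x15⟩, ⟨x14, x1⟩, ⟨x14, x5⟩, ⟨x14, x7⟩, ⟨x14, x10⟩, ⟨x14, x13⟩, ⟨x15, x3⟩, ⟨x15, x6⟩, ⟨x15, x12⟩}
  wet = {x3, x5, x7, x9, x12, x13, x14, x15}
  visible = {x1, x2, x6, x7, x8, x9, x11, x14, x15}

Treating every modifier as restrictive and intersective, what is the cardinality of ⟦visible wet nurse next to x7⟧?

2

⟦next to x7⟧ = {x : ⟨x, x7⟩ ∈ ⟦next to⟧} = {x1, x2, x5, x7, x8, x9, x10, x12, x13, x14}
⟦nurse⟧ = {x1, x4, x5, x7, x10, x13, x14, x15}
… ∩ ⟦next to x7⟧ = {x1, x4, x5, x7, x10, x13, x14, x15} ∩ {x1, x2, x5, x7, x8, x9, x10, x12, x13, x14} = {x1, x5, x7, x10, x13, x14}
… ∩ ⟦visible⟧ = {x1, x5, x7, x10, x13, x14} ∩ {x1, x2, x6, x7, x8, x9, x11, x14, x15} = {x1, x7, x14}
… ∩ ⟦wet⟧ = {x1, x7, x14} ∩ {x3, x5, x7, x9, x12, x13, x14, x15} = {x7, x14}
⟦visible wet nurse next to x7⟧ = {x7, x14}, so the cardinality is 2.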